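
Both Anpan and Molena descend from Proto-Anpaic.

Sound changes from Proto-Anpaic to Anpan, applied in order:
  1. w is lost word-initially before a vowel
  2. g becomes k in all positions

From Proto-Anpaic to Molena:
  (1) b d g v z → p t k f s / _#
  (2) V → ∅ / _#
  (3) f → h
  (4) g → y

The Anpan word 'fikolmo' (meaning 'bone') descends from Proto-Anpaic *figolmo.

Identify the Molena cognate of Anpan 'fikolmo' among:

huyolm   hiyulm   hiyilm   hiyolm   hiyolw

Molena: *figolmo > figolm > higolm > hiyolm  (by apocope, unconditioned shift, unconditioned shift)

hiyolm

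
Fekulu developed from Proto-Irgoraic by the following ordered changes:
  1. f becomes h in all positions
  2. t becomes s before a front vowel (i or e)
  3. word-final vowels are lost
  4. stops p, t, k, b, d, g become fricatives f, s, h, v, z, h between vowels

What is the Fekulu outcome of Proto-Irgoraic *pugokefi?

puhoheh

Fekulu: *pugokefi > pugokehi > pugokeh > puhoheh  (by unconditioned shift, apocope, intervocalic lenition)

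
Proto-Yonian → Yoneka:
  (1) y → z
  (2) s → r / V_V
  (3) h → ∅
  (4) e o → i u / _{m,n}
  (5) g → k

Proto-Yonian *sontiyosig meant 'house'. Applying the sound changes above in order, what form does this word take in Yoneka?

suntizorik

Yoneka: *sontiyosig
  sontiyosig → sontizosig   [unconditioned shift]
  sontizosig → sontizorig   [rhotacism]
  sontizorig (rule 3 does not apply)
  sontizorig → suntizorig   [pre-nasal raising]
  suntizorig → suntizorik   [unconditioned shift]
  giving Yoneka suntizorik.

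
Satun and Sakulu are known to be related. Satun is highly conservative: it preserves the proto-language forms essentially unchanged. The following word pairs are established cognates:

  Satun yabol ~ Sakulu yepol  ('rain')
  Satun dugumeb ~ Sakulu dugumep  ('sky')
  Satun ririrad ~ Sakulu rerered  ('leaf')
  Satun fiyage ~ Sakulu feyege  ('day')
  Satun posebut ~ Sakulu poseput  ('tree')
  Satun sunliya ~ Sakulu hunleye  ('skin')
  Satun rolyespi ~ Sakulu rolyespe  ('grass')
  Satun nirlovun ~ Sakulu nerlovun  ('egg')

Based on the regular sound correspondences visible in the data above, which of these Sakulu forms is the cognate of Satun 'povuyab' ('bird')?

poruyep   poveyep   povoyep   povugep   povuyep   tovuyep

yabol ~ yepol — Satun a corresponds to Sakulu e after a consonant, before a labial obstruent.
dugumeb ~ dugumep — Satun b corresponds to Sakulu p word-finally.
Applying these to Satun 'povuyab':
  povuyab → povuyeb   (a→e after a consonant, before a labial obstruent)
  povuyeb → povuyep   (b→p word-finally)
So the Sakulu cognate is 'povuyep'.

povuyep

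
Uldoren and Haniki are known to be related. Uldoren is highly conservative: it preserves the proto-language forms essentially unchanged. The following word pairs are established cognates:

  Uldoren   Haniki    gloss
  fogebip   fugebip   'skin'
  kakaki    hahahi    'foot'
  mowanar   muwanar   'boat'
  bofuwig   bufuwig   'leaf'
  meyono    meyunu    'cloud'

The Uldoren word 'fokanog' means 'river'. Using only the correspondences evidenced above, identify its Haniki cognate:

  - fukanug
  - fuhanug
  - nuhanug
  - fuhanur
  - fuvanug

fuhanug

fogebip ~ fugebip, mowanar ~ muwanar — Uldoren o corresponds to Haniki u after a consonant, before a consonant other than r, m, n, p, b, f, v.
kakaki ~ hahahi — Uldoren k corresponds to Haniki h between vowels (before a back vowel).
Applying these to Uldoren 'fokanog':
  fokanog → fukanog   (o→u after a consonant, before a consonant other than r, m, n, p, b, f, v)
  fukanog → fuhanog   (k→h between vowels (before a back vowel))
  fuhanog → fuhanug   (o→u after a consonant, before a consonant other than r, m, n, p, b, f, v)
So the Haniki cognate is 'fuhanug'.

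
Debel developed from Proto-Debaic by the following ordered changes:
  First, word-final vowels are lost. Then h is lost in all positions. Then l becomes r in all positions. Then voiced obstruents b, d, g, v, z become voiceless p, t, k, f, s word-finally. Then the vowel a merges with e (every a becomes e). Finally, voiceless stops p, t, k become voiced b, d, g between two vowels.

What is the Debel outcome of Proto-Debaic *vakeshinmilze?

vegesinmirs

Debel: *vakeshinmilze
  vakeshinmilze → vakeshinmilz   [apocope]
  vakeshinmilz → vakesinmilz   [h-loss]
  vakesinmilz → vakesinmirz   [unconditioned shift]
  vakesinmirz → vakesinmirs   [final devoicing]
  vakesinmirs → vekesinmirs   [vowel merger]
  vekesinmirs → vegesinmirs   [intervocalic voicing]
  giving Debel vegesinmirs.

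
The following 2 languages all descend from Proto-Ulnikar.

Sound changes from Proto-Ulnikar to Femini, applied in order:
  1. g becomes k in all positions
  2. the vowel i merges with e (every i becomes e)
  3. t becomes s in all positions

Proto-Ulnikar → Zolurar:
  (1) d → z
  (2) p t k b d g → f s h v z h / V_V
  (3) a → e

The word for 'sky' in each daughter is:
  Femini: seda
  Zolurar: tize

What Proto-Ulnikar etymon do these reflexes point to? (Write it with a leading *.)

*tida

Position 2: Femini has e, Zolurar has i. Zolurar preserves i here (none of its changes turn any other segment into i), so the proto-segment is *i.
Position 1: Femini has s, Zolurar has t. Zolurar preserves t here (none of its changes turn any other segment into t), so the proto-segment is *t.
Continuing position by position gives *tida; check it forward:
Femini: *tida
  tida (rule 1 does not apply)
  tida → teda   [vowel merger]
  teda → seda   [unconditioned shift]
  giving Femini seda.
Zolurar: start from *tida.
  rule 1 (unconditioned shift): tida → tiza
  rule 2: no change — tiza
  rule 3 (vowel merger): tiza → tize
  ⇒ Zolurar tize
Only *tida yields all of Femini seda, Zolurar tize.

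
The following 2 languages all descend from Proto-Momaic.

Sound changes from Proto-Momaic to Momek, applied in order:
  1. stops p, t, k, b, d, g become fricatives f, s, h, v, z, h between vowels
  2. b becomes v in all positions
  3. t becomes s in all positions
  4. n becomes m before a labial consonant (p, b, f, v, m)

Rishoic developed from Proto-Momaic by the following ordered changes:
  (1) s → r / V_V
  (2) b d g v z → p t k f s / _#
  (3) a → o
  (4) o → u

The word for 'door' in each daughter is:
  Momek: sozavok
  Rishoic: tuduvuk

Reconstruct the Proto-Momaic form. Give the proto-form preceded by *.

*todavok

Position 2: Momek has o, Rishoic has u. Momek preserves o here (none of its changes turn any other segment into o), so the proto-segment is *o.
Position 1: Momek has s, Rishoic has t. Taking the neighbouring segments as reconstructed: Momek s could go back to *t or *s; Rishoic t can only go back to *t — the one source consistent with every daughter is *t.
Continuing position by position gives *todavok; check it forward:
Momek: *todavok > tozavok > sozavok  (by intervocalic lenition, unconditioned shift)
Rishoic: *todavok
  todavok (rule 1 does not apply)
  todavok (rule 2 does not apply)
  todavok → todovok   [vowel merger]
  todovok → tuduvuk   [vowel merger]
  giving Rishoic tuduvuk.
*todavok is the unique common source.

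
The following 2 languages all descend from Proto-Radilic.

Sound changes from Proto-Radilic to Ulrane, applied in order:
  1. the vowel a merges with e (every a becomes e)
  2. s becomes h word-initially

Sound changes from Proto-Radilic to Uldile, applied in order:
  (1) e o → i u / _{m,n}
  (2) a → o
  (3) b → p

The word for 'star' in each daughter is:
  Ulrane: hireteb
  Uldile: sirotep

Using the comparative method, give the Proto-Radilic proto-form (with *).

Position 4: Ulrane has e, Uldile has o. Taking the neighbouring segments as reconstructed: Ulrane e could go back to *a or *e; Uldile o could go back to *a or *o — the one source consistent with every daughter is *a.
Position 7: Ulrane has b, Uldile has p. Ulrane preserves b here (none of its changes turn any other segment into b), so the proto-segment is *b.
Verify the candidate proto-form against each daughter:
Ulrane: *sirateb > sireteb > hireteb  (by vowel merger, debuccalisation)
Uldile: start from *sirateb.
  rule 1: no change — sirateb
  rule 2 (vowel merger): sirateb → siroteb
  rule 3 (unconditioned shift): siroteb → sirotep
  ⇒ Uldile sirotep
*sirateb is the unique common source.

*sirateb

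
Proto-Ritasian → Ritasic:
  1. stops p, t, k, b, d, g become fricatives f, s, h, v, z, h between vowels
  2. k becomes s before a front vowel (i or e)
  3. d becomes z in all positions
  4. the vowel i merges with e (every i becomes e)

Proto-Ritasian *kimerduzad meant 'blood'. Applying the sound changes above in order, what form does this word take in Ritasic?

Ritasic: *kimerduzad > simerduzad > simerzuzaz > semerzuzaz  (by palatalisation, unconditioned shift, vowel merger)

semerzuzaz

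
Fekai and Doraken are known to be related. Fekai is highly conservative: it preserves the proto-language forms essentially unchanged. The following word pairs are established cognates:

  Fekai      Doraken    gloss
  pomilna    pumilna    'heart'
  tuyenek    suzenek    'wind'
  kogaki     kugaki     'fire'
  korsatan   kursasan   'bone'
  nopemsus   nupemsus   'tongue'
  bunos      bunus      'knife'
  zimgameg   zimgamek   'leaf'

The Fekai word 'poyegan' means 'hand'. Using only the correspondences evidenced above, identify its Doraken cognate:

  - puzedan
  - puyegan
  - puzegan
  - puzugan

kogaki ~ kugaki, bunos ~ bunus — Fekai o corresponds to Doraken u after a consonant, before a consonant other than r, m, n, p, b, f, v.
tuyenek ~ suzenek — Fekai y corresponds to Doraken z between vowels (before a front vowel).
Applying these to Fekai 'poyegan':
  poyegan → puyegan   (o→u after a consonant, before a consonant other than r, m, n, p, b, f, v)
  puyegan → puzegan   (y→z between vowels (before a front vowel))
So the Doraken cognate is 'puzegan'.

puzegan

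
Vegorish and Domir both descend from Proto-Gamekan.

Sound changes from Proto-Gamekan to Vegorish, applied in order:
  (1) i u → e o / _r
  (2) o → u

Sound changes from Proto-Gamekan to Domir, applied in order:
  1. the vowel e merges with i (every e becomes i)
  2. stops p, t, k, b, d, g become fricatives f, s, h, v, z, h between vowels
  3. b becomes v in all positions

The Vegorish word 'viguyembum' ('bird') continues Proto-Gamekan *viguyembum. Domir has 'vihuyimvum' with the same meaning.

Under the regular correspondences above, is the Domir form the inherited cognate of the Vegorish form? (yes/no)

Derive the expected Domir reflex of *viguyembum:
Domir: start from *viguyembum.
  rule 1 (vowel merger): viguyembum → viguyimbum
  rule 2 (intervocalic lenition): viguyimbum → vihuyimbum
  rule 3 (unconditioned shift): vihuyimbum → vihuyimvum
  ⇒ Domir vihuyimvum
Domir 'vihuyimvum' matches the regular reflex exactly, so the pair is cognate.

yes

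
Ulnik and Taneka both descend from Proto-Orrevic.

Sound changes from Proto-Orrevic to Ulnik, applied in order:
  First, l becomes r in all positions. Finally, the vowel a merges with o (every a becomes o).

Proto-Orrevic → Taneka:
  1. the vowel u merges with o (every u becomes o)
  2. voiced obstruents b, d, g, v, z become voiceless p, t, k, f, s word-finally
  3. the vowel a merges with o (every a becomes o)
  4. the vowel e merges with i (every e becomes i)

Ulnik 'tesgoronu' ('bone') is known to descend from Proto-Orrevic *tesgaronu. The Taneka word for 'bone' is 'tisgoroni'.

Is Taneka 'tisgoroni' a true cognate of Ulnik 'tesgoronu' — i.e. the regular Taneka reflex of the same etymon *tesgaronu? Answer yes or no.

no

Derive the expected Taneka reflex of *tesgaronu:
Taneka: start from *tesgaronu.
  rule 1 (vowel merger): tesgaronu → tesgarono
  rule 2: no change — tesgarono
  rule 3 (vowel merger): tesgarono → tesgorono
  rule 4 (vowel merger): tesgorono → tisgorono
  ⇒ Taneka tisgorono
The regular Taneka reflex would be 'tisgorono', but the attested form is 'tisgoroni'. The correspondence is irregular, so they are not cognates (the Taneka form has a different source).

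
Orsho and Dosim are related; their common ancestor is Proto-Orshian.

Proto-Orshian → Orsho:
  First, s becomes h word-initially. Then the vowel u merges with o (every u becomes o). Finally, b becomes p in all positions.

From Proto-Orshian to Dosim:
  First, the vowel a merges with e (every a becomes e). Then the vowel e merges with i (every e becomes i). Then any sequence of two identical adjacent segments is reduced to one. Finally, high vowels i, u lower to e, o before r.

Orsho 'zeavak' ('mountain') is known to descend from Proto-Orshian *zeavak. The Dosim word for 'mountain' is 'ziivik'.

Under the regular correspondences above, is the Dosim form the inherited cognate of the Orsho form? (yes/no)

Derive the expected Dosim reflex of *zeavak:
Dosim: *zeavak > zeevek > ziivik > zivik  (by vowel merger, vowel merger, degemination)
The regular Dosim reflex would be 'zivik', but the attested form is 'ziivik'. The correspondence is irregular, so they are not cognates (the Dosim form has a different source).

no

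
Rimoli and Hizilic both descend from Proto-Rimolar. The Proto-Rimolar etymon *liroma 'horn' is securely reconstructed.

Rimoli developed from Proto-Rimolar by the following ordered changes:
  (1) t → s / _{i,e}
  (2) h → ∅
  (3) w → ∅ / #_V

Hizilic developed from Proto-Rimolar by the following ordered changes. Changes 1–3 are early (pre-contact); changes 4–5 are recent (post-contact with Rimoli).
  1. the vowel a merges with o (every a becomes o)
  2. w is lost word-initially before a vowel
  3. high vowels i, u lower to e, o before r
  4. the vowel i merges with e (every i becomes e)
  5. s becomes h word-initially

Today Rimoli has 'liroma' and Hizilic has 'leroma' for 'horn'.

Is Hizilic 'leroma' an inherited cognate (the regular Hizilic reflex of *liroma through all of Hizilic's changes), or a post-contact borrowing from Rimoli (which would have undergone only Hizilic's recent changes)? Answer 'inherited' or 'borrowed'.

If inherited, *liroma would pass through all of Hizilic's changes:
Hizilic: start from *liroma.
  rule 1 (vowel merger): liroma → liromo
  rule 2: no change — liromo
  rule 3 (pre-rhotic lowering): liromo → leromo
  rule 4: no change — leromo
  rule 5: no change — leromo
  ⇒ Hizilic leromo
If borrowed from Rimoli 'liroma' after the early changes, it would undergo only the recent ones:
  rule 4 (vowel merger): liroma → leroma
  rule 5 (debuccalisation): no change (leroma)
  ⇒ as a loan: leroma
Hizilic 'leroma' matches the loan outcome 'leroma', not the inherited 'leromo' — it skipped the early Hizilic changes, so it was borrowed from Rimoli.

borrowed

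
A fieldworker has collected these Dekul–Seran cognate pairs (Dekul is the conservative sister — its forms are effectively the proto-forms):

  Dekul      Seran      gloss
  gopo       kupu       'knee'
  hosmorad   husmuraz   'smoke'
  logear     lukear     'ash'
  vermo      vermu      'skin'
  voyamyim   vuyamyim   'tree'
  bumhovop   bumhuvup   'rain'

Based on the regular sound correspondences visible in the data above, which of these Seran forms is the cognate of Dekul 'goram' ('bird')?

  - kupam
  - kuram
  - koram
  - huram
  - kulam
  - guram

kuram

gopo ~ kupu — Dekul g corresponds to Seran k word-initially before a back vowel.
hosmorad ~ husmuraz — Dekul o corresponds to Seran u after a consonant, before r.
Applying these to Dekul 'goram':
  goram → koram   (g→k word-initially before a back vowel)
  koram → kuram   (o→u after a consonant, before r)
So the Seran cognate is 'kuram'.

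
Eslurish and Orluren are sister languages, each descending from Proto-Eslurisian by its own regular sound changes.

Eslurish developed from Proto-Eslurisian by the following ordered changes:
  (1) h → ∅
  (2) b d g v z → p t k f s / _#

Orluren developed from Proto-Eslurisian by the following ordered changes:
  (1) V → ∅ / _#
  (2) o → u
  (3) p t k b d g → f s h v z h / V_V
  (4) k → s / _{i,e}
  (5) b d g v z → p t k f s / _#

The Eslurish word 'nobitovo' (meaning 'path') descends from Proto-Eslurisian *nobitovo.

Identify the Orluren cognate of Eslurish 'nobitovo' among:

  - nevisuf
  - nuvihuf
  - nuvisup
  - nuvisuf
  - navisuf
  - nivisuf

Orluren: *nobitovo > nobitov > nubituv > nuvisuv > nuvisuf  (by apocope, vowel merger, intervocalic lenition, final devoicing)

nuvisuf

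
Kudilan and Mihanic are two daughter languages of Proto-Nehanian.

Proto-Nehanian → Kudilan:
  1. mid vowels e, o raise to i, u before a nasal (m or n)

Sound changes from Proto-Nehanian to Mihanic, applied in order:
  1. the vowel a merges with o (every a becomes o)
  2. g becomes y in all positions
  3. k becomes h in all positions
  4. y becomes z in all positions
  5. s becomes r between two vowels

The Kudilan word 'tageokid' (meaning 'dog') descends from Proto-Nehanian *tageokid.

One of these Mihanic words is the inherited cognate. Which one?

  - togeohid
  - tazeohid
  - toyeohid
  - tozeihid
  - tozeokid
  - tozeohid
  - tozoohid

Mihanic: *tageokid > togeokid > toyeokid > toyeohid > tozeohid  (by vowel merger, unconditioned shift, unconditioned shift, unconditioned shift)
Among the options, 'tozeohid' alone shows every Mihanic change applied in order.

tozeohid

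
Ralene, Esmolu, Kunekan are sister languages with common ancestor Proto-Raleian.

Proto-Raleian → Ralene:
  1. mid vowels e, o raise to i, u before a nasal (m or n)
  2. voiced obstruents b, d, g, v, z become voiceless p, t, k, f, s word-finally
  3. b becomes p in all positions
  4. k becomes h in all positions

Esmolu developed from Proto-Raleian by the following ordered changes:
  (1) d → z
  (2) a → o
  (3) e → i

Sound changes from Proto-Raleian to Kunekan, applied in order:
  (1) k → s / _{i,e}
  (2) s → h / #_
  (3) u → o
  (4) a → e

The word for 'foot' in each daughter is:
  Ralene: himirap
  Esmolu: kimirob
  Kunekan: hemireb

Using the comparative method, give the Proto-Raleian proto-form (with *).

*kemirab

Position 7: Ralene has p, Esmolu has b, Kunekan has b. Esmolu preserves b here (none of its changes turn any other segment into b), so the proto-segment is *b.
Position 2: Ralene has i, Esmolu has i, Kunekan has e. Taking the neighbouring segments as reconstructed: Ralene i could go back to *e or *i; Esmolu i could go back to *e or *i; Kunekan e can only go back to *e — the one source consistent with every daughter is *e.
Position 1: Ralene has h, Esmolu has k, Kunekan has h. Esmolu preserves k here (none of its changes turn any other segment into k), so the proto-segment is *k.
This points to *kemirab. Verify forward in each daughter:
Ralene: *kemirab
  kemirab → kimirab   [pre-nasal raising]
  kimirab → kimirap   [final devoicing]
  kimirap (rule 3 does not apply)
  kimirap → himirap   [unconditioned shift]
  giving Ralene himirap.
Esmolu: start from *kemirab.
  rule 1: no change — kemirab
  rule 2 (vowel merger): kemirab → kemirob
  rule 3 (vowel merger): kemirob → kimirob
  ⇒ Esmolu kimirob
Kunekan: *kemirab
  kemirab → semirab   [palatalisation]
  semirab → hemirab   [debuccalisation]
  hemirab (rule 3 does not apply)
  hemirab → hemireb   [vowel merger]
  giving Kunekan hemireb.
*kemirab is the unique common source.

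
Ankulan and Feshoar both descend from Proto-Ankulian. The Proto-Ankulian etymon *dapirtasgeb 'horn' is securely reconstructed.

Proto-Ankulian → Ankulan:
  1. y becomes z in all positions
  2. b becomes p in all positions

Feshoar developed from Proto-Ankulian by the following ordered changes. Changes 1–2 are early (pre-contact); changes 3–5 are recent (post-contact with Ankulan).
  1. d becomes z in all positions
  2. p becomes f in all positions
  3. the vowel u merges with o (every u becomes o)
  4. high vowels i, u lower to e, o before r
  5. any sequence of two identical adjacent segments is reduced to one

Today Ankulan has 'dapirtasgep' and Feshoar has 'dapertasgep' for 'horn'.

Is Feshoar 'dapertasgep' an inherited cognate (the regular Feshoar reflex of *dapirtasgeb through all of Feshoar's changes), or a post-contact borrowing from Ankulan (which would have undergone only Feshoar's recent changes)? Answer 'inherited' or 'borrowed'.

borrowed

If inherited, *dapirtasgeb would pass through all of Feshoar's changes:
Feshoar: start from *dapirtasgeb.
  rule 1 (unconditioned shift): dapirtasgeb → zapirtasgeb
  rule 2 (unconditioned shift): zapirtasgeb → zafirtasgeb
  rule 3: no change — zafirtasgeb
  rule 4 (pre-rhotic lowering): zafirtasgeb → zafertasgeb
  rule 5: no change — zafertasgeb
  ⇒ Feshoar zafertasgeb
If borrowed from Ankulan 'dapirtasgep' after the early changes, it would undergo only the recent ones:
  rule 3 (vowel merger): no change (dapirtasgep)
  rule 4 (pre-rhotic lowering): dapirtasgep → dapertasgep
  rule 5 (degemination): no change (dapertasgep)
  ⇒ as a loan: dapertasgep
Feshoar 'dapertasgep' matches the loan outcome 'dapertasgep', not the inherited 'zafertasgeb' — it skipped the early Feshoar changes, so it was borrowed from Ankulan.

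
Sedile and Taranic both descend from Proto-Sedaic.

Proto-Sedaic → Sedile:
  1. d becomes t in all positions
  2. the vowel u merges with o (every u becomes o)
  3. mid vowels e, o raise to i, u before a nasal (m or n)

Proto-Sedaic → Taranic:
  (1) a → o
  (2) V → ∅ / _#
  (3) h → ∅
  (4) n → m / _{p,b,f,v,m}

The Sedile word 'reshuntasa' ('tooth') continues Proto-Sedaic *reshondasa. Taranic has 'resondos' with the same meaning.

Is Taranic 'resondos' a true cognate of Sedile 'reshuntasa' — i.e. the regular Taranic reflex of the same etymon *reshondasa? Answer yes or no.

Derive the expected Taranic reflex of *reshondasa:
Taranic: *reshondasa > reshondoso > reshondos > resondos  (by vowel merger, apocope, h-loss)
Taranic 'resondos' matches the regular reflex exactly, so the pair is cognate.

yes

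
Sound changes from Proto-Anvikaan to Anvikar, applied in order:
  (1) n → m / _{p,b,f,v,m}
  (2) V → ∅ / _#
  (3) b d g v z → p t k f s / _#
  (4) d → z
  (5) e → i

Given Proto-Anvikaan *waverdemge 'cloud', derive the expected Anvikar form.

Anvikar: *waverdemge > waverdemg > waverdemk > waverzemk > wavirzimk  (by apocope, final devoicing, unconditioned shift, vowel merger)

wavirzimk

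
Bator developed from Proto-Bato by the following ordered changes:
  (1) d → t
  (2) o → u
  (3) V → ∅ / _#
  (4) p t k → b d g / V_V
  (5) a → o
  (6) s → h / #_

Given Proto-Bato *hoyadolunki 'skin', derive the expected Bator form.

Bator: *hoyadolunki
  hoyadolunki → hoyatolunki   [unconditioned shift]
  hoyatolunki → huyatulunki   [vowel merger]
  huyatulunki → huyatulunk   [apocope]
  huyatulunk → huyadulunk   [intervocalic voicing]
  huyadulunk → huyodulunk   [vowel merger]
  huyodulunk (rule 6 does not apply)
  giving Bator huyodulunk.

huyodulunk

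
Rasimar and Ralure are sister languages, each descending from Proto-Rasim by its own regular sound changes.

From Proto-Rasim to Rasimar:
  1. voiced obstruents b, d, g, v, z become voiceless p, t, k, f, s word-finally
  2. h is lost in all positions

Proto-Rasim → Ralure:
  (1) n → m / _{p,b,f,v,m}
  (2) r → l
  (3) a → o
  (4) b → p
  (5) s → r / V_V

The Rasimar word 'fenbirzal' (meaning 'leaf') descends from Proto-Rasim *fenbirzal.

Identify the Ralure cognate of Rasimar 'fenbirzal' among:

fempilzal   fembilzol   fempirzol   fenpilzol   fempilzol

Ralure: *fenbirzal > fembirzal > fembilzal > fembilzol > fempilzol  (by nasal place assimilation, unconditioned shift, vowel merger, unconditioned shift)

fempilzol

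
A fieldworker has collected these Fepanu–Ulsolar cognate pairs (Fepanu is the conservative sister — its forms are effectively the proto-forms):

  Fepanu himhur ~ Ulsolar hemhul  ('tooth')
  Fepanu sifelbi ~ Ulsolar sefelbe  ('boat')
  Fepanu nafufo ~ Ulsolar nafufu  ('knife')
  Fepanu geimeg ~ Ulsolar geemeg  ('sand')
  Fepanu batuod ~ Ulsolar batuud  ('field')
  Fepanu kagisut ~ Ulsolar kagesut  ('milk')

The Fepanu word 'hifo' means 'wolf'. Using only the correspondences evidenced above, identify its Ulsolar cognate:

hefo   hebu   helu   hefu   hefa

hefu

sifelbi ~ sefelbe — Fepanu i corresponds to Ulsolar e after a consonant, before a labial obstruent.
nafufo ~ nafufu — Fepanu o corresponds to Ulsolar u word-finally.
Applying these to Fepanu 'hifo':
  hifo → hefo   (i→e after a consonant, before a labial obstruent)
  hefo → hefu   (o→u word-finally)
So the Ulsolar cognate is 'hefu'.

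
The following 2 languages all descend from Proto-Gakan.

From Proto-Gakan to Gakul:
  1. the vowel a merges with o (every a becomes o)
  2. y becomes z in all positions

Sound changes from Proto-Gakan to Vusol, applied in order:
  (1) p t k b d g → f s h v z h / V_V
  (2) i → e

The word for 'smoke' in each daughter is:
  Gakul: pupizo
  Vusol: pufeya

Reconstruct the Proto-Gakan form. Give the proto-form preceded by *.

*pupiya

Position 6: Gakul has o, Vusol has a. Vusol preserves a here (none of its changes turn any other segment into a), so the proto-segment is *a.
Position 4: Gakul has i, Vusol has e. Gakul preserves i here (none of its changes turn any other segment into i), so the proto-segment is *i.
Continuing position by position gives *pupiya; check it forward:
Gakul: *pupiya > pupiyo > pupizo  (by vowel merger, unconditioned shift)
Vusol: start from *pupiya.
  rule 1 (intervocalic lenition): pupiya → pufiya
  rule 2 (vowel merger): pufiya → pufeya
  ⇒ Vusol pufeya
*pupiya is the unique common source.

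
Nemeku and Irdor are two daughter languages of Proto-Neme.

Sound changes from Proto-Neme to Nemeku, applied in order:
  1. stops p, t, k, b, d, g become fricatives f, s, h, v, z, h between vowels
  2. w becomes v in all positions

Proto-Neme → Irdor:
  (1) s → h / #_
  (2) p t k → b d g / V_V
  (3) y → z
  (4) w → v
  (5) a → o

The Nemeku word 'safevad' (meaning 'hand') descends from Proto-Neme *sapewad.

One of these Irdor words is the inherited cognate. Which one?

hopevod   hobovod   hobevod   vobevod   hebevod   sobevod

Irdor: start from *sapewad.
  rule 1 (debuccalisation): sapewad → hapewad
  rule 2 (intervocalic voicing): hapewad → habewad
  rule 3: no change — habewad
  rule 4 (unconditioned shift): habewad → habevad
  rule 5 (vowel merger): habevad → hobevod
  ⇒ Irdor hobevod
Among the options, 'hobevod' alone shows every Irdor change applied in order.

hobevod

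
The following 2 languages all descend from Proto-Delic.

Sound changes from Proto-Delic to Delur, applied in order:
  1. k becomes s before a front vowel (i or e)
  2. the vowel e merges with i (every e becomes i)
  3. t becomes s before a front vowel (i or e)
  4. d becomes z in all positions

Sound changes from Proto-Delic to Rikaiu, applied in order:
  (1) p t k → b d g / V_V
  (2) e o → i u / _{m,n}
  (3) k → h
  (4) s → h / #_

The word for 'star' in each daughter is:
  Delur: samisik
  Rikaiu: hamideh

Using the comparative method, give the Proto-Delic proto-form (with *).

Position 5: Delur has s, Rikaiu has d. Taking the neighbouring segments as reconstructed: Delur s could go back to *t or *k or *s; Rikaiu d could go back to *t or *d — the one source consistent with every daughter is *t.
Position 6: Delur has i, Rikaiu has e. Rikaiu preserves e here (none of its changes turn any other segment into e), so the proto-segment is *e.
Continuing position by position gives *samitek; check it forward:
Delur: start from *samitek.
  rule 1: no change — samitek
  rule 2 (vowel merger): samitek → samitik
  rule 3 (palatalisation): samitik → samisik
  rule 4: no change — samisik
  ⇒ Delur samisik
Rikaiu: *samitek
  samitek → samidek   [intervocalic voicing]
  samidek (rule 2 does not apply)
  samidek → samideh   [unconditioned shift]
  samideh → hamideh   [debuccalisation]
  giving Rikaiu hamideh.
No other proto-form is consistent with every reflex, so the reconstruction is *samitek.

*samitek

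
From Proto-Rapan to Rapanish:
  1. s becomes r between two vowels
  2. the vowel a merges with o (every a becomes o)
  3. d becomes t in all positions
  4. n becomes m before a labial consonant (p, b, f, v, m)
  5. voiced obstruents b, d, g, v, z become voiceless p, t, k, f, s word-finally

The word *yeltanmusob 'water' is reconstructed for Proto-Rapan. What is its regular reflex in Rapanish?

yeltommurop

Rapanish: start from *yeltanmusob.
  rule 1 (rhotacism): yeltanmusob → yeltanmurob
  rule 2 (vowel merger): yeltanmurob → yeltonmurob
  rule 3: no change — yeltonmurob
  rule 4 (nasal place assimilation): yeltonmurob → yeltommurob
  rule 5 (final devoicing): yeltommurob → yeltommurop
  ⇒ Rapanish yeltommurop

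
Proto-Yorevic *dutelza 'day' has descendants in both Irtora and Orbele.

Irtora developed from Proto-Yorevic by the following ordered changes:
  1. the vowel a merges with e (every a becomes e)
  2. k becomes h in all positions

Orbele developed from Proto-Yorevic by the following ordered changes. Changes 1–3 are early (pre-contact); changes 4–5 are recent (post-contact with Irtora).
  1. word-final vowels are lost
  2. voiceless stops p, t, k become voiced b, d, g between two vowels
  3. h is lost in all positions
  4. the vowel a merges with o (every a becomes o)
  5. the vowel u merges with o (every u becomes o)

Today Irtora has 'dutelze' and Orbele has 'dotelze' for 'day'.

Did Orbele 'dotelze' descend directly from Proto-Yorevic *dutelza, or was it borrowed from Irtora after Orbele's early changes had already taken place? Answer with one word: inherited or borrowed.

If inherited, *dutelza would pass through all of Orbele's changes:
Orbele: start from *dutelza.
  rule 1 (apocope): dutelza → dutelz
  rule 2 (intervocalic voicing): dutelz → dudelz
  rule 3: no change — dudelz
  rule 4: no change — dudelz
  rule 5 (vowel merger): dudelz → dodelz
  ⇒ Orbele dodelz
If borrowed from Irtora 'dutelze' after the early changes, it would undergo only the recent ones:
  rule 4 (vowel merger): no change (dutelze)
  rule 5 (vowel merger): dutelze → dotelze
  ⇒ as a loan: dotelze
Orbele 'dotelze' matches the loan outcome 'dotelze', not the inherited 'dodelz' — it skipped the early Orbele changes, so it was borrowed from Irtora.

borrowed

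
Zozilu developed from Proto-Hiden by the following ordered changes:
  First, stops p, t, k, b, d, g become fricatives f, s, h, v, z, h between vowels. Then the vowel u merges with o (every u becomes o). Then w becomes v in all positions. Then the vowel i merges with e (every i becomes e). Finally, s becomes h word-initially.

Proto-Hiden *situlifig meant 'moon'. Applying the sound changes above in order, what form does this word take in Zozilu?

hesolefeg

Zozilu: start from *situlifig.
  rule 1 (intervocalic lenition): situlifig → sisulifig
  rule 2 (vowel merger): sisulifig → sisolifig
  rule 3: no change — sisolifig
  rule 4 (vowel merger): sisolifig → sesolefeg
  rule 5 (debuccalisation): sesolefeg → hesolefeg
  ⇒ Zozilu hesolefeg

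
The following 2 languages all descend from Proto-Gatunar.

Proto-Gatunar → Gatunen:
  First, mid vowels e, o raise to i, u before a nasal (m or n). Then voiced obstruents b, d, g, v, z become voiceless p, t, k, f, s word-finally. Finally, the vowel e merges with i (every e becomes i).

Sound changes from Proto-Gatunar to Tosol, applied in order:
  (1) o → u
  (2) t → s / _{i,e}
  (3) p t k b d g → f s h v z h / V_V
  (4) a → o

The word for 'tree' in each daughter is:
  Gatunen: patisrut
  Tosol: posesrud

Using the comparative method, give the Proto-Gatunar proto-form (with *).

Position 8: Gatunen has t, Tosol has d. Tosol preserves d here (none of its changes turn any other segment into d), so the proto-segment is *d.
Position 2: Gatunen has a, Tosol has o. Gatunen preserves a here (none of its changes turn any other segment into a), so the proto-segment is *a.
Position 4: Gatunen has i, Tosol has e. Tosol preserves e here (none of its changes turn any other segment into e), so the proto-segment is *e.
Verify the candidate proto-form against each daughter:
Gatunen: *patesrud > patesrut > patisrut  (by final devoicing, vowel merger)
Tosol: start from *patesrud.
  rule 1: no change — patesrud
  rule 2 (palatalisation): patesrud → pasesrud
  rule 3: no change — pasesrud
  rule 4 (vowel merger): pasesrud → posesrud
  ⇒ Tosol posesrud
*patesrud is the unique common source.

*patesrud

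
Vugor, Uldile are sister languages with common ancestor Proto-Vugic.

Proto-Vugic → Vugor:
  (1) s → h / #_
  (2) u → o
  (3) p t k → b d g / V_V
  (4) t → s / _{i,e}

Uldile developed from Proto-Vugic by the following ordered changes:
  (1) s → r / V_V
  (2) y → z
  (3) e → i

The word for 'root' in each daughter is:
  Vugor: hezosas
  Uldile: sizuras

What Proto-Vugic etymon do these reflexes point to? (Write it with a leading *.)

*sezusas

Position 2: Vugor has e, Uldile has i. Vugor preserves e here (none of its changes turn any other segment into e), so the proto-segment is *e.
Position 1: Vugor has h, Uldile has s. Uldile preserves s here (none of its changes turn any other segment into s), so the proto-segment is *s.
This points to *sezusas. Verify forward in each daughter:
Vugor: *sezusas > hezusas > hezosas  (by debuccalisation, vowel merger)
Uldile: start from *sezusas.
  rule 1 (rhotacism): sezusas → sezuras
  rule 2: no change — sezuras
  rule 3 (vowel merger): sezuras → sizuras
  ⇒ Uldile sizuras
No other proto-form is consistent with every reflex, so the reconstruction is *sezusas.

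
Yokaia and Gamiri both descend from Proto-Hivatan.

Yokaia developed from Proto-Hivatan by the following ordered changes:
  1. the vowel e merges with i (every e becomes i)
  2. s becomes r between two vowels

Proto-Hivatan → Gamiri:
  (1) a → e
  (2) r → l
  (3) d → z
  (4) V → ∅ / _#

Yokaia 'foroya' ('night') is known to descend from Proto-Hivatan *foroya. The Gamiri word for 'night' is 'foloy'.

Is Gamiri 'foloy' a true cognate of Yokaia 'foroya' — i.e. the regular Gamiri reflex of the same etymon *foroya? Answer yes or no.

yes

Derive the expected Gamiri reflex of *foroya:
Gamiri: *foroya > foroye > foloye > foloy  (by vowel merger, unconditioned shift, apocope)
Gamiri 'foloy' matches the regular reflex exactly, so the pair is cognate.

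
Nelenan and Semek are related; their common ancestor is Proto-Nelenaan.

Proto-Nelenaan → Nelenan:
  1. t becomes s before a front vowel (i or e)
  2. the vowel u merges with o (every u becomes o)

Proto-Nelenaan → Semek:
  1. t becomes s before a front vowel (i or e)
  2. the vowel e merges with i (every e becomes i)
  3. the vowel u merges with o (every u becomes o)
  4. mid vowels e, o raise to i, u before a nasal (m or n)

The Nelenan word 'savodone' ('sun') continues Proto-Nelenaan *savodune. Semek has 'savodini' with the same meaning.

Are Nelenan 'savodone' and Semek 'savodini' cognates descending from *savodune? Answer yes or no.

no

Derive the expected Semek reflex of *savodune:
Semek: *savodune
  savodune (rule 1 does not apply)
  savodune → savoduni   [vowel merger]
  savoduni → savodoni   [vowel merger]
  savodoni → savoduni   [pre-nasal raising]
  giving Semek savoduni.
The regular Semek reflex would be 'savoduni', but the attested form is 'savodini'. The correspondence is irregular, so they are not cognates (the Semek form has a different source).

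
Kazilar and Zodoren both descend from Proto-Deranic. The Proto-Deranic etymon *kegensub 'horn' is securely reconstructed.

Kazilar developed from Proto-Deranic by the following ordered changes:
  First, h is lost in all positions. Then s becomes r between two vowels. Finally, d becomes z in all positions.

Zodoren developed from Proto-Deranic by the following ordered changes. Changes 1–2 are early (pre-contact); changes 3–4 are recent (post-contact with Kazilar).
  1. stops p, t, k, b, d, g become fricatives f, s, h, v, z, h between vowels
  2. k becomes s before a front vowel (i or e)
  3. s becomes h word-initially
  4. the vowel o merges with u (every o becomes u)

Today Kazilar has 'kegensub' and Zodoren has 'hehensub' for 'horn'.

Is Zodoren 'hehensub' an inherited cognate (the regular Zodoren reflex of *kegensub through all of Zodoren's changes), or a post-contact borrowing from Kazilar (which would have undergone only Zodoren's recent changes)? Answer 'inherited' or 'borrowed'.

If inherited, *kegensub would pass through all of Zodoren's changes:
Zodoren: *kegensub > kehensub > sehensub > hehensub  (by intervocalic lenition, palatalisation, debuccalisation)
If borrowed from Kazilar 'kegensub' after the early changes, it would undergo only the recent ones:
  rule 3 (debuccalisation): no change (kegensub)
  rule 4 (vowel merger): no change (kegensub)
  ⇒ as a loan: kegensub
Zodoren 'hehensub' matches the inherited outcome exactly, so it is an inherited cognate, not a loan.

inherited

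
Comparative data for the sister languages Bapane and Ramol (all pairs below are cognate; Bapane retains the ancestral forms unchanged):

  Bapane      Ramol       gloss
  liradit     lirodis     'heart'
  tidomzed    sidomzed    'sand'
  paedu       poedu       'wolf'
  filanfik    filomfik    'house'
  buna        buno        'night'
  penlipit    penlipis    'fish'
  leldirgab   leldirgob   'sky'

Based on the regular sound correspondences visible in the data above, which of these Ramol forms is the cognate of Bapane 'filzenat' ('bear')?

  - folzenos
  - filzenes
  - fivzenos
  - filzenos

liradit ~ lirodis — Bapane a corresponds to Ramol o after a consonant, before a consonant other than r, m, n, p, b, f, v.
liradit ~ lirodis, penlipit ~ penlipis — Bapane t corresponds to Ramol s word-finally.
Applying these to Bapane 'filzenat':
  filzenat → filzenot   (a→o after a consonant, before a consonant other than r, m, n, p, b, f, v)
  filzenot → filzenos   (t→s word-finally)
So the Ramol cognate is 'filzenos'.

filzenos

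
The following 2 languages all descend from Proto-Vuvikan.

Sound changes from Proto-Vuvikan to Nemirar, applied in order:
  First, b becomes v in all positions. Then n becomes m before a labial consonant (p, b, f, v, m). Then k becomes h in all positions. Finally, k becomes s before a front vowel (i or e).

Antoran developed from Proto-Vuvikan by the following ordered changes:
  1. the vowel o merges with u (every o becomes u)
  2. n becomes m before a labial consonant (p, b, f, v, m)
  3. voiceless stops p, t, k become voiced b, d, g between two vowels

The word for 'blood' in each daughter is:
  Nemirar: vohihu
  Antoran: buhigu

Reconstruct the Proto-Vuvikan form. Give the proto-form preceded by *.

*bohiku

Position 2: Nemirar has o, Antoran has u. Nemirar preserves o here (none of its changes turn any other segment into o), so the proto-segment is *o.
Position 5: Nemirar has h, Antoran has g. Taking the neighbouring segments as reconstructed: Nemirar h could go back to *k or *h; Antoran g could go back to *k or *g — the one source consistent with every daughter is *k.
This points to *bohiku. Verify forward in each daughter:
Nemirar: start from *bohiku.
  rule 1 (unconditioned shift): bohiku → vohiku
  rule 2: no change — vohiku
  rule 3 (unconditioned shift): vohiku → vohihu
  rule 4: no change — vohihu
  ⇒ Nemirar vohihu
Antoran: start from *bohiku.
  rule 1 (vowel merger): bohiku → buhiku
  rule 2: no change — buhiku
  rule 3 (intervocalic voicing): buhiku → buhigu
  ⇒ Antoran buhigu
No other proto-form is consistent with every reflex, so the reconstruction is *bohiku.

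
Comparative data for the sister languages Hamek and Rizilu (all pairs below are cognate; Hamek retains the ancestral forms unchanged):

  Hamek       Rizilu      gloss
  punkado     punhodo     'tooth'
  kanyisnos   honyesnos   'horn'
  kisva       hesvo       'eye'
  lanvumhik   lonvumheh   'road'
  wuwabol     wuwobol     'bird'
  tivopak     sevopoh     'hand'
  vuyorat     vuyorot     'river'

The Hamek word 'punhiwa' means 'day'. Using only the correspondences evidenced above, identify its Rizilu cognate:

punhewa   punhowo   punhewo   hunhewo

punhewo

kanyisnos ~ honyesnos, kisva ~ hesvo — Hamek i corresponds to Rizilu e after a consonant, before a consonant other than r, m, n, p, b, f, v.
kisva ~ hesvo — Hamek a corresponds to Rizilu o word-finally.
Applying these to Hamek 'punhiwa':
  punhiwa → punhewa   (i→e after a consonant, before a consonant other than r, m, n, p, b, f, v)
  punhewa → punhewo   (a→o word-finally)
So the Rizilu cognate is 'punhewo'.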